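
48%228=48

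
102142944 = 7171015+94971929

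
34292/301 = 113  +  279/301 = 113.93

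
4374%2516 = 1858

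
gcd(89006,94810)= 2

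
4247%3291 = 956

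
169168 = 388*436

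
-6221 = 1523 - 7744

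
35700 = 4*8925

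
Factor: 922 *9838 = 9070636=2^2*461^1*4919^1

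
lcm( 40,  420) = 840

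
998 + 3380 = 4378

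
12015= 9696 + 2319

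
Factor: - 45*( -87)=3^3*5^1 * 29^1= 3915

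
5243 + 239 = 5482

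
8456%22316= 8456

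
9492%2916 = 744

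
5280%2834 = 2446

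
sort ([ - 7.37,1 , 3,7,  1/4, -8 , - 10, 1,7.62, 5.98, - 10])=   [ - 10, - 10,- 8, - 7.37,1/4,1,1, 3 , 5.98,  7, 7.62 ] 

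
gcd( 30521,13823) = 23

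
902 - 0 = 902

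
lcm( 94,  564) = 564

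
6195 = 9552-3357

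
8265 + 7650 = 15915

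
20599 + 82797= 103396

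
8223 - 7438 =785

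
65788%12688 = 2348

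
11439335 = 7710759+3728576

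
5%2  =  1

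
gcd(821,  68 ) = 1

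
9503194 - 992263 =8510931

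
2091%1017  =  57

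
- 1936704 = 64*(-30261 ) 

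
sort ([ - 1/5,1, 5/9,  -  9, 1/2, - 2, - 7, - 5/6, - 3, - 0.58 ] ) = [ - 9, - 7, - 3,-2,  -  5/6 , - 0.58, - 1/5,  1/2, 5/9,  1 ]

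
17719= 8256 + 9463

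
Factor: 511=7^1*73^1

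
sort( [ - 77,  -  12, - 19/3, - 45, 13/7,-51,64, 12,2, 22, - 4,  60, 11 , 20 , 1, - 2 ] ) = [ - 77, - 51, - 45, - 12,-19/3,  -  4,-2 , 1,13/7,2, 11,12,20, 22, 60,  64]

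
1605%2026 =1605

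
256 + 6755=7011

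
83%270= 83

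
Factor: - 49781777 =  - 29^1 * 1716613^1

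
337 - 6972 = - 6635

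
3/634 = 3/634 = 0.00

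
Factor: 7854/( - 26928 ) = - 2^( - 3)*3^( - 1)*7^1=- 7/24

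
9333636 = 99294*94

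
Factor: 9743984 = 2^4*608999^1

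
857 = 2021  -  1164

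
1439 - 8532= - 7093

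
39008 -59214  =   - 20206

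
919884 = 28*32853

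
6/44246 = 3/22123 =0.00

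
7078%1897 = 1387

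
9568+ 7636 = 17204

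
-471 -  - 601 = 130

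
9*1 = 9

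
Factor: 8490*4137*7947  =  2^1*3^4*5^1*7^1*197^1  *283^1*883^1 = 279123514110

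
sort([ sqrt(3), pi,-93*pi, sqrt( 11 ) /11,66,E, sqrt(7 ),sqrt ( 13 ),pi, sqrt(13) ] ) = [-93*pi,sqrt ( 11)/11, sqrt( 3), sqrt(7),E, pi, pi, sqrt( 13 ), sqrt(13),66 ] 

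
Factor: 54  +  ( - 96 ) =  - 42 = -2^1*3^1 * 7^1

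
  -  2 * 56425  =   -112850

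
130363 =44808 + 85555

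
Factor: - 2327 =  - 13^1*179^1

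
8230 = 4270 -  - 3960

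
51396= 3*17132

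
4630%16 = 6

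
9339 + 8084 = 17423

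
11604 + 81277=92881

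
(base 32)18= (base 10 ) 40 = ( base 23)1H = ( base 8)50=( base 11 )37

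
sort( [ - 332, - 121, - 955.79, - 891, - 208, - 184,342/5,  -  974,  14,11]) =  [ - 974,-955.79, - 891,  -  332,- 208,-184,  -  121,  11,14, 342/5]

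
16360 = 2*8180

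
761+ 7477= 8238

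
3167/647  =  4+579/647 = 4.89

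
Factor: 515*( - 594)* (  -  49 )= 14989590 = 2^1 * 3^3* 5^1*7^2 * 11^1*103^1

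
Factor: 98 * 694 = 2^2*7^2*347^1 = 68012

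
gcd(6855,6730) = 5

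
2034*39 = 79326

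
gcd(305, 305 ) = 305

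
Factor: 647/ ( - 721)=-7^(  -  1)*103^( - 1 ) * 647^1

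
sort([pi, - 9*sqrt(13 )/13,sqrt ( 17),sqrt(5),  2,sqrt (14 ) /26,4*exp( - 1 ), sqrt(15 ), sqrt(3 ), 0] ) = [- 9 * sqrt(13 ) /13,0,sqrt( 14)/26,4*exp( - 1 ) , sqrt ( 3),2,sqrt( 5 ),pi,sqrt( 15 ),sqrt(17 )] 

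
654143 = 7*93449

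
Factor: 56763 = 3^2*7^1*17^1*53^1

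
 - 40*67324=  - 2692960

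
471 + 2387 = 2858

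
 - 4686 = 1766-6452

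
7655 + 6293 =13948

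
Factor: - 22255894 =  - 2^1*11127947^1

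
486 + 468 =954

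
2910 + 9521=12431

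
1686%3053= 1686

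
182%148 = 34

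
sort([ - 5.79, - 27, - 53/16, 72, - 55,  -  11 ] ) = [ - 55, - 27,-11,- 5.79,  -  53/16, 72]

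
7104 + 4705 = 11809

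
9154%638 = 222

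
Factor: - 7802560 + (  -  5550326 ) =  - 13352886 = - 2^1*3^2*741827^1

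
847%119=14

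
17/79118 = 1/4654 = 0.00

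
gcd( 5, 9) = 1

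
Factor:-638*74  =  -2^2 * 11^1*29^1 * 37^1 = - 47212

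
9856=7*1408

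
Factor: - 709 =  - 709^1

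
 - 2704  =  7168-9872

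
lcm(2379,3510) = 214110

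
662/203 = 662/203= 3.26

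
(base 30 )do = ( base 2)110011110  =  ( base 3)120100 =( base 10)414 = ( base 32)cu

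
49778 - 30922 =18856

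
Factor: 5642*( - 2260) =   -  12750920= - 2^3*5^1*7^1*13^1*31^1*113^1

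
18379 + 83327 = 101706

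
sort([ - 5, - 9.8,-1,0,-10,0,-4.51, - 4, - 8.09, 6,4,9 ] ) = [ - 10, - 9.8, - 8.09, - 5, - 4.51, - 4, - 1, 0,0, 4,6,9 ] 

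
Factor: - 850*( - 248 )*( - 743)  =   - 2^4*5^2*17^1 *31^1*743^1 = -156624400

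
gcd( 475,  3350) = 25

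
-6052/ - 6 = 1008+2/3 = 1008.67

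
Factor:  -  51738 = -2^1*3^1 * 8623^1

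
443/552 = 443/552= 0.80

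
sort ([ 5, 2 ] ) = [2, 5 ]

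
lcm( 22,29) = 638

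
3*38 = 114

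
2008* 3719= 7467752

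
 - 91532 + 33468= -58064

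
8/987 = 8/987 = 0.01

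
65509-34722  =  30787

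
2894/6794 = 1447/3397 = 0.43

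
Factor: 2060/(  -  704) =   -  2^( - 4)*5^1 * 11^( - 1)*103^1 =-515/176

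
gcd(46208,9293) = 1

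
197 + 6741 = 6938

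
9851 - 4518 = 5333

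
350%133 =84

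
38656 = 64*604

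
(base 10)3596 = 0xe0c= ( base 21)835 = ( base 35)2wq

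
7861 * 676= 5314036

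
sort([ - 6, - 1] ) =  [ - 6,-1 ] 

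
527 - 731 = -204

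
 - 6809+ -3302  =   - 10111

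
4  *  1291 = 5164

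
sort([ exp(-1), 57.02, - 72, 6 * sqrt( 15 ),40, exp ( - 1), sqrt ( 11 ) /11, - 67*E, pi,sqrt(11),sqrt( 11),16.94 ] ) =[-67*E, - 72  ,  sqrt( 11 ) /11 , exp(- 1 ), exp( - 1 ),pi,sqrt(11),  sqrt( 11),16.94, 6*sqrt(15 ),  40,57.02 ] 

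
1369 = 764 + 605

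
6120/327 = 2040/109 =18.72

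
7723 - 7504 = 219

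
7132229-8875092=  - 1742863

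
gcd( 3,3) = 3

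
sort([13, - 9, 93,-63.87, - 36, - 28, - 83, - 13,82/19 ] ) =[ - 83, -63.87, - 36, - 28, -13, - 9, 82/19 , 13, 93 ] 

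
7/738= 7/738 = 0.01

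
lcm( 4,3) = 12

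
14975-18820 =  - 3845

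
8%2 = 0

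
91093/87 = 1047 + 4/87 =1047.05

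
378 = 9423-9045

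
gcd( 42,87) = 3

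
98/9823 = 98/9823 = 0.01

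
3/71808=1/23936  =  0.00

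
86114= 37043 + 49071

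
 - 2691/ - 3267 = 299/363 = 0.82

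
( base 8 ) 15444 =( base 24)c1c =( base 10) 6948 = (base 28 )8O4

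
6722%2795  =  1132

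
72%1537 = 72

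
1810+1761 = 3571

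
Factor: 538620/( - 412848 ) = -2^ ( - 2)*3^(  -  1) * 5^1*61^( - 1)*191^1 = - 955/732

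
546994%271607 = 3780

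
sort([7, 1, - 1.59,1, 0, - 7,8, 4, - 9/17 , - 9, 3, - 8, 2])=[ - 9, - 8, -7, - 1.59,-9/17, 0, 1, 1, 2, 3,4 , 7, 8 ]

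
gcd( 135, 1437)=3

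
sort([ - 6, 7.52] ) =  [ -6,  7.52] 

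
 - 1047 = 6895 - 7942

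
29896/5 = 29896/5 = 5979.20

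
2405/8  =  300+5/8 =300.62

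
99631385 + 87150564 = 186781949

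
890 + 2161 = 3051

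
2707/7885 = 2707/7885 = 0.34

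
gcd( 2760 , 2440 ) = 40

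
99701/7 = 14243 = 14243.00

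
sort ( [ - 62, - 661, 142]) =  [-661, - 62,  142]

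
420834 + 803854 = 1224688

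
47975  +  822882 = 870857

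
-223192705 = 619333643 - 842526348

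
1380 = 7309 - 5929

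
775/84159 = 775/84159 = 0.01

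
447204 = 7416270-6969066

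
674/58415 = 674/58415 = 0.01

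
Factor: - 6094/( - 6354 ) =3^( - 2) * 11^1 * 277^1 * 353^( - 1) = 3047/3177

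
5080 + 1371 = 6451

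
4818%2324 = 170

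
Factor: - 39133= - 39133^1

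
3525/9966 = 1175/3322 = 0.35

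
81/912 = 27/304 = 0.09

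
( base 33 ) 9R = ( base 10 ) 324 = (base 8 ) 504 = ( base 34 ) 9i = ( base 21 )f9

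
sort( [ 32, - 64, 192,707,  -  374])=[- 374, - 64,32,192,707 ] 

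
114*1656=188784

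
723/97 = 723/97 = 7.45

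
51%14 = 9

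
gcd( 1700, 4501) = 1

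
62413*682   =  42565666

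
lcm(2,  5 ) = 10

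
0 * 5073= 0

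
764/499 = 764/499= 1.53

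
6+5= 11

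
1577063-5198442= -3621379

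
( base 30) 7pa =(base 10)7060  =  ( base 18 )13e4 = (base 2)1101110010100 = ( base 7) 26404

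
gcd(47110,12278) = 14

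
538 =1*538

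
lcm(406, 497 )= 28826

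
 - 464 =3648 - 4112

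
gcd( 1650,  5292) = 6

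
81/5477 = 81/5477 = 0.01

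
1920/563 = 1920/563 =3.41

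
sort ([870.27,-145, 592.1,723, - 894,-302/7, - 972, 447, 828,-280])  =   [  -  972, - 894, - 280, - 145, - 302/7,447,592.1, 723,828,  870.27] 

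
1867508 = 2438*766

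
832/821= 832/821  =  1.01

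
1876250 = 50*37525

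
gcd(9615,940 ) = 5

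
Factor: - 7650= - 2^1 * 3^2 * 5^2 * 17^1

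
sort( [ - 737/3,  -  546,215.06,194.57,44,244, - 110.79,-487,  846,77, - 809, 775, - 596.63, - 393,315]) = [ - 809, - 596.63, - 546 ,-487,  -  393, - 737/3  , - 110.79, 44,77, 194.57,215.06 , 244,315,775,846 ] 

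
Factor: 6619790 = 2^1*5^1 * 19^1*34841^1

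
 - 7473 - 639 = - 8112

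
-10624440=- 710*14964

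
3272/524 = 818/131 = 6.24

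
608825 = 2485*245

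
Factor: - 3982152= - 2^3*3^1*277^1 * 599^1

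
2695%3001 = 2695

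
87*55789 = 4853643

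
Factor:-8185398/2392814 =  - 3^1 * 13^1*17^1 *193^( - 1) * 6173^1*6199^( - 1) = - 4092699/1196407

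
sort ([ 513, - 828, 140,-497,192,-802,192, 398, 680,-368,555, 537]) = [ - 828,-802, - 497, - 368,  140,  192,192,398,513,537, 555,680]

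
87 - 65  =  22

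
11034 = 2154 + 8880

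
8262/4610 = 4131/2305= 1.79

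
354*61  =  21594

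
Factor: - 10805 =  - 5^1 * 2161^1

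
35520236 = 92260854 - 56740618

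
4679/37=126 + 17/37 = 126.46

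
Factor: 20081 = 43^1*467^1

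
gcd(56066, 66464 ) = 2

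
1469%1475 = 1469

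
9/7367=9/7367 = 0.00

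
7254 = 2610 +4644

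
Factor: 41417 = 83^1 * 499^1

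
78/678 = 13/113 = 0.12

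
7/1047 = 7/1047 = 0.01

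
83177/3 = 27725+2/3  =  27725.67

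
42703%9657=4075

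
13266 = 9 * 1474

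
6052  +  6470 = 12522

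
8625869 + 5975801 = 14601670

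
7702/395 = 19 + 197/395 = 19.50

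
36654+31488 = 68142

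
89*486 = 43254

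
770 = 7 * 110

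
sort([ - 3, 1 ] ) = [ - 3,1 ] 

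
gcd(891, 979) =11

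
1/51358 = 1/51358=0.00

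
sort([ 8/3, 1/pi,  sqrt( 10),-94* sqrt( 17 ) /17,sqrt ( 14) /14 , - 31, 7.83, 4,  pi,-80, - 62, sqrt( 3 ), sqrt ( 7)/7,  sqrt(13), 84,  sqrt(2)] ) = [ -80, - 62, - 31,- 94*sqrt(17)/17, sqrt( 14 )/14, 1/pi,sqrt( 7 )/7, sqrt(2) , sqrt( 3),8/3, pi,  sqrt( 10 ),sqrt( 13 ),  4,  7.83 , 84 ]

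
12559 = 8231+4328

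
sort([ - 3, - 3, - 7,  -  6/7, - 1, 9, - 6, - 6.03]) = [ - 7,-6.03, - 6, -3, - 3, - 1, - 6/7,9]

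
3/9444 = 1/3148 = 0.00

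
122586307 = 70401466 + 52184841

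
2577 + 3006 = 5583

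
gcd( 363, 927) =3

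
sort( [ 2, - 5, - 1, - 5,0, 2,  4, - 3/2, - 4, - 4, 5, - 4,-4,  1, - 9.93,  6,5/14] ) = [ - 9.93, - 5, - 5, - 4, - 4, - 4, - 4 ,-3/2, - 1, 0, 5/14, 1, 2, 2,  4,5,6]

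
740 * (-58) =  - 42920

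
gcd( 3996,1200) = 12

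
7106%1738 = 154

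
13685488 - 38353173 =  - 24667685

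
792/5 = 158 + 2/5 = 158.40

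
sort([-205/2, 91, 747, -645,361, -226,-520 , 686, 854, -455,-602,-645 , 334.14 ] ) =[-645 ,-645, - 602  ,-520,-455, - 226, - 205/2, 91,334.14, 361, 686, 747,854 ]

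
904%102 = 88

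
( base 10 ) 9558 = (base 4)2111112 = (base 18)1b90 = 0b10010101010110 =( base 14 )36aa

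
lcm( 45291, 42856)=3985608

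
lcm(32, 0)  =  0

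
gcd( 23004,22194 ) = 162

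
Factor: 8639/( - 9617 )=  - 53/59 =- 53^1*59^( - 1) 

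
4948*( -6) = - 29688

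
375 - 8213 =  - 7838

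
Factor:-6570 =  - 2^1 * 3^2 * 5^1*73^1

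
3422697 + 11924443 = 15347140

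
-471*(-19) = 8949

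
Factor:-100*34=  - 2^3 * 5^2*17^1 = -3400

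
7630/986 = 7 + 364/493 = 7.74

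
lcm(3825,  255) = 3825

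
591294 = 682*867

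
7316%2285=461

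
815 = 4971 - 4156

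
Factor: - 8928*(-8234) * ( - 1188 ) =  - 2^8*3^5*11^1*23^1*31^1*179^1 = -87333624576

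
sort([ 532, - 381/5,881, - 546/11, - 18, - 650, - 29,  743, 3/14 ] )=[  -  650,-381/5, - 546/11 , - 29,- 18, 3/14,532, 743,881]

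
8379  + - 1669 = 6710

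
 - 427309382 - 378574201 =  - 805883583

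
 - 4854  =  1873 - 6727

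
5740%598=358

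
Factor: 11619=3^2 * 1291^1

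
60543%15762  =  13257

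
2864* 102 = 292128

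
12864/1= 12864= 12864.00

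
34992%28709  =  6283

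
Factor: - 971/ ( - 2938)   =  2^(-1)*13^( - 1)*113^( - 1)*971^1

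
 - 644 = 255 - 899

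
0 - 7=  - 7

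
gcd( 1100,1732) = 4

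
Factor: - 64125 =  - 3^3*5^3*19^1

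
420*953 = 400260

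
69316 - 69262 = 54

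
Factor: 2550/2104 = 2^( - 2)*3^1*5^2 * 17^1*263^( - 1) = 1275/1052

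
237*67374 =15967638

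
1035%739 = 296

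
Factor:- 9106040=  - 2^3*5^1*227651^1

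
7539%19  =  15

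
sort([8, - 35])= [-35, 8] 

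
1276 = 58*22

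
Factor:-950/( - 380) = 2^(- 1)*5^1= 5/2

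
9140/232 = 39 + 23/58 = 39.40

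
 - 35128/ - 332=105 + 67/83  =  105.81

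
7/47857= 7/47857  =  0.00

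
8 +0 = 8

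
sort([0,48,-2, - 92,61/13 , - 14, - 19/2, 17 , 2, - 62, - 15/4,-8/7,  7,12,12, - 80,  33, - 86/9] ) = [ - 92, - 80,-62, - 14 , - 86/9, - 19/2, - 15/4, - 2,-8/7,0, 2,61/13,7,12,12, 17, 33,48 ]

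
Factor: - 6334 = - 2^1*3167^1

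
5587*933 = 5212671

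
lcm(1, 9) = 9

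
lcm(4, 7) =28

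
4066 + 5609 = 9675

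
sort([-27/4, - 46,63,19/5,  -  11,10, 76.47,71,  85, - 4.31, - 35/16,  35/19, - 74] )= [ - 74, - 46, - 11,- 27/4, - 4.31,-35/16,35/19, 19/5,  10,63, 71,  76.47, 85]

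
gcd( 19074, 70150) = 2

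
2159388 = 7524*287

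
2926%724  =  30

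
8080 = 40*202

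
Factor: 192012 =2^2* 3^1*16001^1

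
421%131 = 28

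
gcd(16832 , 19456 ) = 64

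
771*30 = 23130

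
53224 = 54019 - 795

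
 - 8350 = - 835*10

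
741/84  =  8+23/28 = 8.82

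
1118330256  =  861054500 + 257275756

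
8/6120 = 1/765  =  0.00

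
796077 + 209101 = 1005178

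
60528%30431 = 30097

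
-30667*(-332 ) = 10181444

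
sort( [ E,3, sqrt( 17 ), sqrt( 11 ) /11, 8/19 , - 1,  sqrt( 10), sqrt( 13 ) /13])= [ - 1, sqrt( 13)/13,sqrt(11)/11, 8/19,  E, 3, sqrt( 10), sqrt( 17)] 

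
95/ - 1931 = - 1 + 1836/1931 = - 0.05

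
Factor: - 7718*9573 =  - 2^1 * 3^1*17^1*227^1  *  3191^1 = - 73884414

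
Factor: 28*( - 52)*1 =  - 1456 = - 2^4*7^1*13^1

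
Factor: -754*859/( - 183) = 647686/183 =2^1 * 3^( - 1) * 13^1 * 29^1 * 61^( - 1 )*859^1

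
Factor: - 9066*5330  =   - 2^2*3^1*5^1*13^1*41^1*1511^1 = - 48321780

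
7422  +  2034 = 9456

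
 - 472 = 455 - 927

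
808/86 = 9 + 17/43= 9.40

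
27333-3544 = 23789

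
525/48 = 10 + 15/16=10.94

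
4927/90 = 54+ 67/90= 54.74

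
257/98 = 2 + 61/98=2.62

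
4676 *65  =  303940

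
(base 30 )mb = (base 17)258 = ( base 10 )671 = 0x29F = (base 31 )lk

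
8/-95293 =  - 8/95293  =  - 0.00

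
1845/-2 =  - 923 + 1/2=- 922.50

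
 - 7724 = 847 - 8571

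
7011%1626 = 507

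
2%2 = 0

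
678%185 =123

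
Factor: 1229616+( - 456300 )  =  2^2*3^2 * 21481^1 =773316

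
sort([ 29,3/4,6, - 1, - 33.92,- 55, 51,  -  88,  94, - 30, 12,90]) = [ - 88, - 55, - 33.92, - 30,-1,3/4,6, 12, 29, 51 , 90, 94]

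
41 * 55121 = 2259961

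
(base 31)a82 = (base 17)2020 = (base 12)5858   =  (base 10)9860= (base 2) 10011010000100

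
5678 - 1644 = 4034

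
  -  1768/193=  - 1768/193 = - 9.16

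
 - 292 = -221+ - 71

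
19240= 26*740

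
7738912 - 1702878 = 6036034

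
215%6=5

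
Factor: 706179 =3^1*29^1*8117^1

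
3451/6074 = 3451/6074 = 0.57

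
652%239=174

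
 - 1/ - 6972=1/6972  =  0.00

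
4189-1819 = 2370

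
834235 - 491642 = 342593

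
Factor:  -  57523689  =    -  3^5*236723^1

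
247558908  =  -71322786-  -  318881694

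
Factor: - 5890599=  - 3^2*11^1*13^1*23^1*199^1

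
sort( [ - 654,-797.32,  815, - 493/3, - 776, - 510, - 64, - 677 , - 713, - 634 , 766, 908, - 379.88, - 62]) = [-797.32, - 776,  -  713, - 677,-654,-634,  -  510, - 379.88 , - 493/3,  -  64, - 62,766, 815, 908]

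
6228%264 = 156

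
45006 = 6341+38665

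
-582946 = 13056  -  596002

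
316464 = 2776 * 114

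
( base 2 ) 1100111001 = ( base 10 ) 825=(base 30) RF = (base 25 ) 180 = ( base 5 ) 11300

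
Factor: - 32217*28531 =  - 919183227 = - 3^1  *  103^1 * 277^1*10739^1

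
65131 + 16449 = 81580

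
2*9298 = 18596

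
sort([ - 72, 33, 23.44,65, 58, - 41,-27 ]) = [ - 72, - 41,-27, 23.44,33, 58, 65 ]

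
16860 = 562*30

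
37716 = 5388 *7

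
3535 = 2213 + 1322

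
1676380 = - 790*( - 2122)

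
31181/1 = 31181 = 31181.00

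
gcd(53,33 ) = 1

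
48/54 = 8/9=0.89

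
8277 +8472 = 16749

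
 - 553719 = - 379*1461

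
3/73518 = 1/24506= 0.00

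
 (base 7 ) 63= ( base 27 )1i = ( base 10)45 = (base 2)101101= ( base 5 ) 140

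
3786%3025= 761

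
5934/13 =5934/13= 456.46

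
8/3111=8/3111 = 0.00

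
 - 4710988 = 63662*( -74)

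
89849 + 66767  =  156616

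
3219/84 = 38 + 9/28 = 38.32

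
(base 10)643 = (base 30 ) ld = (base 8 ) 1203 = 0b1010000011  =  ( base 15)2cd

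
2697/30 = 89 + 9/10 = 89.90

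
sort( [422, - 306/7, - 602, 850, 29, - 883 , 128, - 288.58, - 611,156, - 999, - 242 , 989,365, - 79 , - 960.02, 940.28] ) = [ -999, - 960.02, - 883 , - 611, - 602, - 288.58, - 242, - 79, - 306/7, 29,128, 156,  365 , 422, 850, 940.28,989]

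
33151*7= 232057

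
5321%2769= 2552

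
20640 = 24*860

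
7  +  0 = 7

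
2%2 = 0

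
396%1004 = 396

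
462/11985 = 154/3995=0.04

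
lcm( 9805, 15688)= 78440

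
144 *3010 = 433440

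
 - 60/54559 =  - 1 + 54499/54559 = -0.00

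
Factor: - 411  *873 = -358803=   - 3^3*97^1*137^1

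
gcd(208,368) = 16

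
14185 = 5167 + 9018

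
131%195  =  131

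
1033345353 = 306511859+726833494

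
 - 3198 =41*(-78 )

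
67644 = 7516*9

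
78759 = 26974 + 51785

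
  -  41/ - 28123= 41/28123 = 0.00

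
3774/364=1887/182  =  10.37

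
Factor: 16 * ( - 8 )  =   - 2^7 =- 128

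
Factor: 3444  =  2^2*3^1*7^1*41^1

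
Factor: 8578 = 2^1*4289^1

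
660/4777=660/4777= 0.14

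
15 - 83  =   - 68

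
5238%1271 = 154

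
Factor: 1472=2^6*23^1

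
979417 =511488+467929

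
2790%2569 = 221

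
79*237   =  18723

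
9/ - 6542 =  - 9/6542 = - 0.00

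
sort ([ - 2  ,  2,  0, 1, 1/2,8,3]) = [ - 2, 0,1/2, 1,2, 3,8 ] 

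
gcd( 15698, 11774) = 2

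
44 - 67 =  - 23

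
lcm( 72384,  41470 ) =3981120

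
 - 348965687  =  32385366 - 381351053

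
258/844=129/422 = 0.31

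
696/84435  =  232/28145 = 0.01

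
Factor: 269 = 269^1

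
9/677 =9/677 = 0.01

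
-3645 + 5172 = 1527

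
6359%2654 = 1051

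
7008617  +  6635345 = 13643962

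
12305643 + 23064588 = 35370231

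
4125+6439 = 10564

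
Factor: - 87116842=- 2^1*53^1*821857^1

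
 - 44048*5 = - 220240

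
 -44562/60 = - 7427/10 = - 742.70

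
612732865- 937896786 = - 325163921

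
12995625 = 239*54375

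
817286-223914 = 593372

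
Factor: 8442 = 2^1*3^2*7^1 *67^1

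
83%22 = 17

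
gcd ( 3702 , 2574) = 6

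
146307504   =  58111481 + 88196023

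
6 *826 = 4956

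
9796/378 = 4898/189 =25.92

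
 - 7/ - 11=7/11=0.64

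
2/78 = 1/39 = 0.03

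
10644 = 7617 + 3027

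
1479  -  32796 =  - 31317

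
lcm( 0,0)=0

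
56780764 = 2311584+54469180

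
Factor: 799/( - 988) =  - 2^(-2 )*13^ ( - 1 )*17^1*19^( - 1)*47^1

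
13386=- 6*(-2231)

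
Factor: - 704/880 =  - 2^2*5^(-1) = - 4/5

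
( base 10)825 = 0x339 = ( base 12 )589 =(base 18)29f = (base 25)180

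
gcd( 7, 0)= 7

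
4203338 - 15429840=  - 11226502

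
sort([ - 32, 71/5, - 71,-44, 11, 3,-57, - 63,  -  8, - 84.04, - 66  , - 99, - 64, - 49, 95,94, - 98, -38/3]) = [ - 99, - 98, - 84.04,-71, - 66, - 64, - 63, - 57, - 49,-44, - 32, -38/3, - 8,3,11, 71/5 , 94,95]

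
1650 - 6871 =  - 5221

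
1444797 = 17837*81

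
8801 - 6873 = 1928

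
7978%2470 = 568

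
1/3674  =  1/3674 = 0.00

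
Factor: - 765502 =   -  2^1*382751^1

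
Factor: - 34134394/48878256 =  - 2^( - 3 )* 3^(  -  1)*353^1*6907^1*145471^( - 1 )= - 2438171/3491304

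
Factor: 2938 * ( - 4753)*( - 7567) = 2^1* 7^3*13^1*23^1*47^1*97^1 * 113^1= 105667964038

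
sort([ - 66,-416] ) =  [-416, - 66] 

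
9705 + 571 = 10276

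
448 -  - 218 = 666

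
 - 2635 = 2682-5317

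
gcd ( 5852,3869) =1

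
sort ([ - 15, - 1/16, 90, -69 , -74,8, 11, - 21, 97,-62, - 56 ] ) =[ - 74,  -  69, - 62 , - 56,-21, - 15, - 1/16, 8,11, 90,97]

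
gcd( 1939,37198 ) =7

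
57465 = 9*6385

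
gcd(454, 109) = 1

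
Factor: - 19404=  - 2^2 * 3^2* 7^2 * 11^1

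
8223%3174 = 1875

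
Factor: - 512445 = -3^1 * 5^1 * 127^1*269^1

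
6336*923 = 5848128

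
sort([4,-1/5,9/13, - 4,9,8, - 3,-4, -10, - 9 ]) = [-10 ,-9  ,-4, - 4,-3, -1/5,9/13, 4,8,9]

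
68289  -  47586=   20703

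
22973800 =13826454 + 9147346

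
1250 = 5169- 3919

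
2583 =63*41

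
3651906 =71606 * 51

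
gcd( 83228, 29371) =1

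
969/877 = 1 + 92/877 = 1.10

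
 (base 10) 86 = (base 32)2M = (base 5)321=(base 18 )4E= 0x56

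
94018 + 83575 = 177593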